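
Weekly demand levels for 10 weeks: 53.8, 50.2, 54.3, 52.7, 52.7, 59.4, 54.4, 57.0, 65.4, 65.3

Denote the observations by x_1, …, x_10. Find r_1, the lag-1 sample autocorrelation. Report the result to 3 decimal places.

Mean x̄ = (53.8 + 50.2 + 54.3 + 52.7 + 52.7 + 59.4 + 54.4 + 57.0 + 65.4 + 65.3)/10 = 56.5200
Numerator Σ_{t=1}^{9}(x_t−x̄)(x_{t+1}−x̄) = 118.3976
Denominator Σ(x_t−x̄)² = 250.4160
r_1 = 118.3976 / 250.4160 = 0.473

0.473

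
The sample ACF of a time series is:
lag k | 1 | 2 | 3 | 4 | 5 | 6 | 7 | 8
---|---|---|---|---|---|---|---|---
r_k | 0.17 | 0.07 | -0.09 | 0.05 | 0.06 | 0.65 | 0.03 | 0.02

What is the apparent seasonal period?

The largest autocorrelation is r_6 = 0.65; the remaining lags stay at or below 0.17.
The dominant spike at lag 6 indicates a seasonal period of 6.

6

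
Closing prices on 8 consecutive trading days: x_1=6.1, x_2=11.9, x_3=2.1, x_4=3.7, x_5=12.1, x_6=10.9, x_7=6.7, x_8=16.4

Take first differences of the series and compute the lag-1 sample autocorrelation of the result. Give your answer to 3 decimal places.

First differences Δx: 5.8, -9.8, 1.6, 8.4, -1.2, -4.2, 9.7
Mean of differences = 1.4714
Numerator Σ(Δx_t−Δx̄)(Δx_{t+1}−Δx̄) = -99.3737
Denominator Σ(Δx_t−Δx̄)² = 300.8143
r_1(Δx) = -99.3737 / 300.8143 = -0.330

-0.330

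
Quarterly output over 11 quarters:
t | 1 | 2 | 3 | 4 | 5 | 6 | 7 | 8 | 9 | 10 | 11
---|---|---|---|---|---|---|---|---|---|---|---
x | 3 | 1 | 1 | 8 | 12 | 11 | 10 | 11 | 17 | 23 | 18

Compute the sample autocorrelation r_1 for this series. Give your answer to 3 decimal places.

Mean x̄ = (3 + 1 + 1 + 8 + 12 + 11 + 10 + 11 + 17 + 23 + 18)/11 = 10.4545
Numerator Σ_{t=1}^{10}(x_t−x̄)(x_{t+1}−x̄) = 359.9752
Denominator Σ(x_t−x̄)² = 500.7273
r_1 = 359.9752 / 500.7273 = 0.719

0.719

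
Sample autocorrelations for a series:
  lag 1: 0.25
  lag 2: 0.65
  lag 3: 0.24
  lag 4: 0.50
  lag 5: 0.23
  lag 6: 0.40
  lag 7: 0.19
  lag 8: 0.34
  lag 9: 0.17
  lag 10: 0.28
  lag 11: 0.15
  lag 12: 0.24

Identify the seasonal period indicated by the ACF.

2

The largest autocorrelation is r_2 = 0.65, with weaker echoes at lags 4 (0.50), 6 (0.40), 8 (0.34) and 10 (0.28); the remaining lags stay at or below 0.25.
The dominant spike at lag 2 indicates a seasonal period of 2.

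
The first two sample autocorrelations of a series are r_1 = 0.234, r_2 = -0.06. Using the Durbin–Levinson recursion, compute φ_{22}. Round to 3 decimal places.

-0.121

φ_{22} = (r_2 − r_1²) / (1 − r_1²)
r_1² = (0.234)² = 0.054756
Numerator = -0.06 − 0.0548 = -0.1148; denominator = 1 − 0.0548 = 0.9452
φ_{22} = -0.1148 / 0.9452 = -0.121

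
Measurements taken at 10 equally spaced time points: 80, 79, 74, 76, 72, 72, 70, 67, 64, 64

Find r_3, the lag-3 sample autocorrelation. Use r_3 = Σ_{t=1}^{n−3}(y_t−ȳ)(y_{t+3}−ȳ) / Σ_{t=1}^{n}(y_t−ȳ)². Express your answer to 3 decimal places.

0.139

Mean ȳ = (80 + 79 + 74 + 76 + 72 + 72 + 70 + 67 + 64 + 64)/10 = 71.8000
Σ(y_t−ȳ)(y_{t+3}−ȳ) = (34.4400) + (1.4400) + (0.4400) + (-7.5600) + (-0.9600) + (-1.5600) + (14.0400) = 40.2800
Denominator Σ(y_t−ȳ)² = 289.6000
r_3 = 40.2800 / 289.6000 = 0.139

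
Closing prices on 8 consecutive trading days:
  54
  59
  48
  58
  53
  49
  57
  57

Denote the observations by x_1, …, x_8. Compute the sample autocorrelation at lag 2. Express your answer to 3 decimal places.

Mean x̄ = (54 + 59 + 48 + 58 + 53 + 49 + 57 + 57)/8 = 54.3750
Σ(x_t−x̄)(x_{t+2}−x̄) = (2.3906) + (16.7656) + (8.7656) + (-19.4844) + (-3.6094) + (-14.1094) = -9.2813
Denominator Σ(x_t−x̄)² = 119.8750
r_2 = -9.2813 / 119.8750 = -0.077

-0.077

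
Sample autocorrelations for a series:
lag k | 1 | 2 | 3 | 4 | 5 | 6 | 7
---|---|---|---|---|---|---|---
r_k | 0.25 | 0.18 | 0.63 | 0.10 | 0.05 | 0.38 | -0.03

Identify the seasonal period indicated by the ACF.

The largest autocorrelation is r_3 = 0.63, with a weaker echo at lag 6 (0.38); the remaining lags stay at or below 0.25. The elevated value at lag 1 (0.25), dropping to 0.18 at lag 2, reflects decaying short-term dependence rather than seasonality.
The dominant spike at lag 3 indicates a seasonal period of 3.

3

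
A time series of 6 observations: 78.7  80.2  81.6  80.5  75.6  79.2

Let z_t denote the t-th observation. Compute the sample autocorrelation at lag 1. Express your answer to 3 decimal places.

Mean z̄ = (78.7 + 80.2 + 81.6 + 80.5 + 75.6 + 79.2)/6 = 79.3000
Deviations from mean: -0.6000, 0.9000, 2.3000, 1.2000, -3.7000, -0.1000
Σ(z_t−z̄)(z_{t+1}−z̄) = (-0.5400) + (2.0700) + (2.7600) + (-4.4400) + (0.3700) = 0.2200
Denominator Σ(z_t−z̄)² = 21.6000
r_1 = 0.2200 / 21.6000 = 0.010

0.010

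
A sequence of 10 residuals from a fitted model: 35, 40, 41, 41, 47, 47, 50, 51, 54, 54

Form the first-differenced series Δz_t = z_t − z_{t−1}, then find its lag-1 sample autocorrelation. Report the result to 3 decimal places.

-0.563

First differences Δz: 5, 1, 0, 6, 0, 3, 1, 3, 0
Mean of differences = 2.1111
Numerator Σ(Δz_t−Δz̄)(Δz_{t+1}−Δz̄) = -23.0123
Denominator Σ(Δz_t−Δz̄)² = 40.8889
r_1(Δz) = -23.0123 / 40.8889 = -0.563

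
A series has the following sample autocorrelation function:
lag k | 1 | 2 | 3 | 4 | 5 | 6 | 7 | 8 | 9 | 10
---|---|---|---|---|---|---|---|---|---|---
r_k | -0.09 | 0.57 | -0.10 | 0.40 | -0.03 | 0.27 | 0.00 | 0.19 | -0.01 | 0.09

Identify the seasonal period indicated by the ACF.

The largest autocorrelation is r_2 = 0.57, with weaker echoes at lags 4 (0.40), 6 (0.27) and 8 (0.19); the remaining lags stay at or below 0.09.
The dominant spike at lag 2 indicates a seasonal period of 2.

2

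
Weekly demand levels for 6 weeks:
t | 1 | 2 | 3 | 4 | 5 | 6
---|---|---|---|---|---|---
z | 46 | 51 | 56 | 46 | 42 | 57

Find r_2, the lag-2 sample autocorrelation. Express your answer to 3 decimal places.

Mean z̄ = (46 + 51 + 56 + 46 + 42 + 57)/6 = 49.6667
Deviations from mean: -3.6667, 1.3333, 6.3333, -3.6667, -7.6667, 7.3333
Numerator Σ_{t=1}^{4}(z_t−z̄)(z_{t+2}−z̄) = -103.5556
Denominator Σ(z_t−z̄)² = 181.3333
r_2 = -103.5556 / 181.3333 = -0.571

-0.571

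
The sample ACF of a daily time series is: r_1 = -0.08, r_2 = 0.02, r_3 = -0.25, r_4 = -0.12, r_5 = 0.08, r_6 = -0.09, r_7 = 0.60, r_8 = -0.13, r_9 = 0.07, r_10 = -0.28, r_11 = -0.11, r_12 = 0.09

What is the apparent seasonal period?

7

The largest autocorrelation is r_7 = 0.60; the remaining lags stay at or below 0.09.
The dominant spike at lag 7 indicates a seasonal period of 7.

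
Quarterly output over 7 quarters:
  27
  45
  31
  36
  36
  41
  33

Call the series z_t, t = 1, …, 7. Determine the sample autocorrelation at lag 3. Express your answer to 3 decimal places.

-0.116

Mean z̄ = (27 + 45 + 31 + 36 + 36 + 41 + 33)/7 = 35.5714
Σ(z_t−z̄)(z_{t+3}−z̄) = (-3.6735) + (4.0408) + (-24.8163) + (-1.1020) = -25.5510
Denominator Σ(z_t−z̄)² = 219.7143
r_3 = -25.5510 / 219.7143 = -0.116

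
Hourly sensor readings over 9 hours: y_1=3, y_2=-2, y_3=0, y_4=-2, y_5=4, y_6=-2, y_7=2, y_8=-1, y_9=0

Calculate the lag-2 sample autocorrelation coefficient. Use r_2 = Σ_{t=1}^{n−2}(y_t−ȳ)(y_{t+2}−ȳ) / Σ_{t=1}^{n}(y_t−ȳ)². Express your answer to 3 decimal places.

0.420

Mean ȳ = (3 − 2 + 0 − 2 + 4 − 2 + 2 − 1 + 0)/9 = 0.2222
Numerator Σ_{t=1}^{7}(y_t−ȳ)(y_{t+2}−ȳ) = 17.4568
Denominator Σ(y_t−ȳ)² = 41.5556
r_2 = 17.4568 / 41.5556 = 0.420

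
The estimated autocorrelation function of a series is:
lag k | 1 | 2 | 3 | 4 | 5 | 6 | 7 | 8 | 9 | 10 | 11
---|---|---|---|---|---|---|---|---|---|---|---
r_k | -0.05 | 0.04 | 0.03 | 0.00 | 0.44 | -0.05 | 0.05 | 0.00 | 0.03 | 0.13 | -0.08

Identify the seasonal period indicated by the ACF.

The largest autocorrelation is r_5 = 0.44; the remaining lags stay at or below 0.13.
The dominant spike at lag 5 indicates a seasonal period of 5.

5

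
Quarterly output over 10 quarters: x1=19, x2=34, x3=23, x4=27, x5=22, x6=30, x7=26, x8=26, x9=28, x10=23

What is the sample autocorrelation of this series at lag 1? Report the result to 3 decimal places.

Mean x̄ = (19 + 34 + 23 + 27 + 22 + 30 + 26 + 26 + 28 + 23)/10 = 25.8000
Numerator Σ_{t=1}^{9}(x_t−x̄)(x_{t+1}−x̄) = -107.4400
Denominator Σ(x_t−x̄)² = 167.6000
r_1 = -107.4400 / 167.6000 = -0.641

-0.641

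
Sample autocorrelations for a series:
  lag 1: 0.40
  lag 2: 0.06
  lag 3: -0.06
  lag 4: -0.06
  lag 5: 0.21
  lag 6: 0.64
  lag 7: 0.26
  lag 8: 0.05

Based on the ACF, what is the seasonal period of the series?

6

The largest autocorrelation is r_6 = 0.64; the remaining lags stay at or below 0.40. The elevated value at lag 1 (0.40), dropping to 0.06 at lag 2, reflects decaying short-term dependence rather than seasonality.
The dominant spike at lag 6 indicates a seasonal period of 6.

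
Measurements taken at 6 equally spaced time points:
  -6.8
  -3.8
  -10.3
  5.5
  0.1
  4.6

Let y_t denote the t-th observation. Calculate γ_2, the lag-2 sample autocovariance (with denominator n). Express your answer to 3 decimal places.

Mean ȳ = (-6.8 − 3.8 − 10.3 + 5.5 + 0.1 + 4.6)/6 = -1.7833
Σ_{t=1}^{4}(y_t−ȳ)(y_{t+2}−ȳ) = 58.4894
γ_2 = 58.4894 / 6 = 9.748

9.748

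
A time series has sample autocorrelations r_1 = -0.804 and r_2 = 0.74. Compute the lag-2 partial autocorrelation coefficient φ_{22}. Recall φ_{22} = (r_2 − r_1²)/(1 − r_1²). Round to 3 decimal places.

0.265

φ_{22} = (r_2 − r_1²) / (1 − r_1²)
r_1² = (-0.804)² = 0.646416
Numerator = 0.74 − 0.6464 = 0.0936; denominator = 1 − 0.6464 = 0.3536
φ_{22} = 0.0936 / 0.3536 = 0.265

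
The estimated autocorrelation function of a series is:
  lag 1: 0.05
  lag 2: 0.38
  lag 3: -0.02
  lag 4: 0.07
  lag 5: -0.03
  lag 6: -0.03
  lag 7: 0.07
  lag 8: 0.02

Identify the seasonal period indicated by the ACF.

The largest autocorrelation is r_2 = 0.38; the remaining lags stay at or below 0.07.
The dominant spike at lag 2 indicates a seasonal period of 2.

2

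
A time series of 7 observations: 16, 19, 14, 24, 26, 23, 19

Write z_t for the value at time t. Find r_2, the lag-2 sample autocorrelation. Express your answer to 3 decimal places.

Mean z̄ = (16 + 19 + 14 + 24 + 26 + 23 + 19)/7 = 20.1429
Deviations from mean: -4.1429, -1.1429, -6.1429, 3.8571, 5.8571, 2.8571, -1.1429
Numerator Σ_{t=1}^{5}(z_t−z̄)(z_{t+2}−z̄) = -10.6122
Denominator Σ(z_t−z̄)² = 114.8571
r_2 = -10.6122 / 114.8571 = -0.092

-0.092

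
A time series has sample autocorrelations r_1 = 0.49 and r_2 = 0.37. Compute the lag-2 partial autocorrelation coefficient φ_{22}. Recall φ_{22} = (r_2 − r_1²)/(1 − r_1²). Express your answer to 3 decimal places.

φ_{22} = (r_2 − r_1²) / (1 − r_1²)
r_1² = (0.49)² = 0.2401
Numerator = 0.37 − 0.2401 = 0.1299; denominator = 1 − 0.2401 = 0.7599
φ_{22} = 0.1299 / 0.7599 = 0.171

0.171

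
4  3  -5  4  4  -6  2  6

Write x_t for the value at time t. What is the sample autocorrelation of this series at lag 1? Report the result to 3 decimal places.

-0.259

Mean x̄ = (4 + 3 − 5 + 4 + 4 − 6 + 2 + 6)/8 = 1.5000
Deviations from mean: 2.5000, 1.5000, -6.5000, 2.5000, 2.5000, -7.5000, 0.5000, 4.5000
Σ(x_t−x̄)(x_{t+1}−x̄) = (3.7500) + (-9.7500) + (-16.2500) + (6.2500) + (-18.7500) + (-3.7500) + (2.2500) = -36.2500
Denominator Σ(x_t−x̄)² = 140.0000
r_1 = -36.2500 / 140.0000 = -0.259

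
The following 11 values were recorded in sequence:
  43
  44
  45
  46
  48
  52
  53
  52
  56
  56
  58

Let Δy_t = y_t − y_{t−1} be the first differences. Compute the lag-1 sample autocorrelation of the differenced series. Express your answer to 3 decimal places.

First differences Δy: 1, 1, 1, 2, 4, 1, -1, 4, 0, 2
Mean of differences = 1.5000
Numerator Σ(Δy_t−Δȳ)(Δy_{t+1}−Δȳ) = -9.2500
Denominator Σ(Δy_t−Δȳ)² = 22.5000
r_1(Δy) = -9.2500 / 22.5000 = -0.411

-0.411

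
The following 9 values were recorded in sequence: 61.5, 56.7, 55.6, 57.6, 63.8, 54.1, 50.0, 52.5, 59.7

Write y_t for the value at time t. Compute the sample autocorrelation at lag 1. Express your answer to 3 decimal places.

Mean ȳ = (61.5 + 56.7 + 55.6 + 57.6 + 63.8 + 54.1 + 50.0 + 52.5 + 59.7)/9 = 56.8333
Numerator Σ_{t=1}^{8}(y_t−ȳ)(y_{t+1}−ȳ) = 20.7622
Denominator Σ(y_t−ȳ)² = 153.6000
r_1 = 20.7622 / 153.6000 = 0.135

0.135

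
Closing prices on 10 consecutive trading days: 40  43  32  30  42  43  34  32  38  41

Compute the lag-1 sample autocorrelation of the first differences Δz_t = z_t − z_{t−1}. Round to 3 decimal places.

-0.018

First differences Δz: 3, -11, -2, 12, 1, -9, -2, 6, 3
Mean of differences = 0.1111
Numerator Σ(Δz_t−Δz̄)(Δz_{t+1}−Δz̄) = -7.4568
Denominator Σ(Δz_t−Δz̄)² = 408.8889
r_1(Δz) = -7.4568 / 408.8889 = -0.018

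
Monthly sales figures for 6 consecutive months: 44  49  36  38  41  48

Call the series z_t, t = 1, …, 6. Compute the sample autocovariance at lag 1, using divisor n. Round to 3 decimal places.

Mean z̄ = (44 + 49 + 36 + 38 + 41 + 48)/6 = 42.6667
Deviations: 1.3333, 6.3333, -6.6667, -4.6667, -1.6667, 5.3333
Σ_{t=1}^{5}(z_t−z̄)(z_{t+1}−z̄) = -3.7778
γ_1 = -3.7778 / 6 = -0.630

-0.630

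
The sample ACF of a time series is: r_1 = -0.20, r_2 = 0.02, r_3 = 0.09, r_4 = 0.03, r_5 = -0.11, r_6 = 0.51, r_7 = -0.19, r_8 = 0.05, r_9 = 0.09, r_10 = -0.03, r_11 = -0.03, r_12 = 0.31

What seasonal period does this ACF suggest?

The largest autocorrelation is r_6 = 0.51, with a weaker echo at lag 12 (0.31); the remaining lags stay at or below 0.09.
The dominant spike at lag 6 indicates a seasonal period of 6.

6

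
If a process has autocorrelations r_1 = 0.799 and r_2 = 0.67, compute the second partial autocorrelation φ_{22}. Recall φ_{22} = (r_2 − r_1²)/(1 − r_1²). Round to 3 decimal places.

0.087

φ_{22} = (r_2 − r_1²) / (1 − r_1²)
r_1² = (0.799)² = 0.638401
Numerator = 0.67 − 0.6384 = 0.0316; denominator = 1 − 0.6384 = 0.3616
φ_{22} = 0.0316 / 0.3616 = 0.087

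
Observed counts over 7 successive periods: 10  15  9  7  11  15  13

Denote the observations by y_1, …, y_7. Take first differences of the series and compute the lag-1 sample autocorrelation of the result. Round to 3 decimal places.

-0.183

First differences Δy: 5, -6, -2, 4, 4, -2
Mean of differences = 0.5000
Numerator Σ(Δy_t−Δȳ)(Δy_{t+1}−Δȳ) = -18.2500
Denominator Σ(Δy_t−Δȳ)² = 99.5000
r_1(Δy) = -18.2500 / 99.5000 = -0.183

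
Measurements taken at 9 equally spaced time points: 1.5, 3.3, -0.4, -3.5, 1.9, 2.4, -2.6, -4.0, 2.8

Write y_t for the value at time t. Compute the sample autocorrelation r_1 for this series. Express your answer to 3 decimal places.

-0.056

Mean ȳ = (1.5 + 3.3 − 0.4 − 3.5 + 1.9 + 2.4 − 2.6 − 4.0 + 2.8)/9 = 0.1556
Numerator Σ_{t=1}^{8}(y_t−ȳ)(y_{t+1}−ȳ) = -3.6731
Denominator Σ(y_t−ȳ)² = 65.3022
r_1 = -3.6731 / 65.3022 = -0.056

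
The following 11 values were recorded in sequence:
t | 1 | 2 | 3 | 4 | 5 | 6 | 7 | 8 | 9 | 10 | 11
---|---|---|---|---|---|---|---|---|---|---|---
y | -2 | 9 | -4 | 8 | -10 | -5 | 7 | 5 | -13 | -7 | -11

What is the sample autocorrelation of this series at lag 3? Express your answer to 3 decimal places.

Mean ȳ = (-2 + 9 − 4 + 8 − 10 − 5 + 7 + 5 − 13 − 7 − 11)/11 = -2.0909
Numerator Σ_{t=1}^{8}(y_t−ȳ)(y_{t+3}−ȳ) = -121.6612
Denominator Σ(y_t−ȳ)² = 654.9091
r_3 = -121.6612 / 654.9091 = -0.186

-0.186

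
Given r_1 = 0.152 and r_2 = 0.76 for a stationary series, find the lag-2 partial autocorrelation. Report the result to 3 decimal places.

0.754

φ_{22} = (r_2 − r_1²) / (1 − r_1²)
r_1² = (0.152)² = 0.023104
Numerator = 0.76 − 0.0231 = 0.7369; denominator = 1 − 0.0231 = 0.9769
φ_{22} = 0.7369 / 0.9769 = 0.754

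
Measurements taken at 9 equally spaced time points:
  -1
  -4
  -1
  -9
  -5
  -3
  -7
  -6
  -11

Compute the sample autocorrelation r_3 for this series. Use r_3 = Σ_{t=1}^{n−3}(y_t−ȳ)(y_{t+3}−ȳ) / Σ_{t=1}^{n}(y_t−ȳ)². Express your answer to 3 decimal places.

Mean ȳ = (-1 − 4 − 1 − 9 − 5 − 3 − 7 − 6 − 11)/9 = -5.2222
Σ(y_t−ȳ)(y_{t+3}−ȳ) = (-15.9506) + (0.2716) + (9.3827) + (6.7160) + (-0.1728) + (-12.8395) = -12.5926
Denominator Σ(y_t−ȳ)² = 93.5556
r_3 = -12.5926 / 93.5556 = -0.135

-0.135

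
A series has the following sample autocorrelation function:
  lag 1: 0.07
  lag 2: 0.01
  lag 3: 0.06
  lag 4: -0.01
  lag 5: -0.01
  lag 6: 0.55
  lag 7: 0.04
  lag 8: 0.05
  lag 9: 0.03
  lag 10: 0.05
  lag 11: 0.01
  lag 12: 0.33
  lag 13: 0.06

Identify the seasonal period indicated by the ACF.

The largest autocorrelation is r_6 = 0.55, with a weaker echo at lag 12 (0.33); the remaining lags stay at or below 0.07.
The dominant spike at lag 6 indicates a seasonal period of 6.

6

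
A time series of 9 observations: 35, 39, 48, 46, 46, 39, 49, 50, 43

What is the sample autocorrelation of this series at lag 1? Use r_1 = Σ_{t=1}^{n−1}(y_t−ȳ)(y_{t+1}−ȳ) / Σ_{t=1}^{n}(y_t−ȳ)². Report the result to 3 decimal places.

0.124

Mean ȳ = (35 + 39 + 48 + 46 + 46 + 39 + 49 + 50 + 43)/9 = 43.8889
Numerator Σ_{t=1}^{8}(y_t−ȳ)(y_{t+1}−ȳ) = 26.9877
Denominator Σ(y_t−ȳ)² = 216.8889
r_1 = 26.9877 / 216.8889 = 0.124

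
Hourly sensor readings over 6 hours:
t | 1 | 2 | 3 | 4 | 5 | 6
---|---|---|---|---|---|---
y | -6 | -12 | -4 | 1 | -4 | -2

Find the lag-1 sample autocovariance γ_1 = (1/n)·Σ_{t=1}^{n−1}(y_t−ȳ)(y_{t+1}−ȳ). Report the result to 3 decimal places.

2.375

Mean ȳ = (-6 − 12 − 4 + 1 − 4 − 2)/6 = -4.5000
Deviations: -1.5000, -7.5000, 0.5000, 5.5000, 0.5000, 2.5000
Σ_{t=1}^{5}(y_t−ȳ)(y_{t+1}−ȳ) = 14.2500
γ_1 = 14.2500 / 6 = 2.375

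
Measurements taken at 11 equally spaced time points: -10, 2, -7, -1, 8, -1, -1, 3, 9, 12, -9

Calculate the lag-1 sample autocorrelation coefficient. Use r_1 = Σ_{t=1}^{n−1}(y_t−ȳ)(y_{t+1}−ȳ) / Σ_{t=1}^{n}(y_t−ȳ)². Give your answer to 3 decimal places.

-0.055

Mean ȳ = (-10 + 2 − 7 − 1 + 8 − 1 − 1 + 3 + 9 + 12 − 9)/11 = 0.4545
Numerator Σ_{t=1}^{10}(y_t−ȳ)(y_{t+1}−ȳ) = -29.1157
Denominator Σ(y_t−ȳ)² = 532.7273
r_1 = -29.1157 / 532.7273 = -0.055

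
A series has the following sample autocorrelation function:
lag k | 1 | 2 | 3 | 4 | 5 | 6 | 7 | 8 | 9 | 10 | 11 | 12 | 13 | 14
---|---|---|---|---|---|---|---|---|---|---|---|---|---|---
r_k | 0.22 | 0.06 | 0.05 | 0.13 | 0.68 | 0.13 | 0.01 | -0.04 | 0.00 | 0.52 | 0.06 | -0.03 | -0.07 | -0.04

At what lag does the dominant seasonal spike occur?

The largest autocorrelation is r_5 = 0.68, with a weaker echo at lag 10 (0.52); the remaining lags stay at or below 0.22. The elevated value at lag 1 (0.22), dropping to 0.06 at lag 2, reflects decaying short-term dependence rather than seasonality.
The dominant spike at lag 5 indicates a seasonal period of 5.

5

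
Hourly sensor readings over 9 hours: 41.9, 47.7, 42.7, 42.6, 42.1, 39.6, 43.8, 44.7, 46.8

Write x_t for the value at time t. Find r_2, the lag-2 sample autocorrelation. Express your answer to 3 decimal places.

-0.033

Mean x̄ = (41.9 + 47.7 + 42.7 + 42.6 + 42.1 + 39.6 + 43.8 + 44.7 + 46.8)/9 = 43.5444
Numerator Σ_{t=1}^{7}(x_t−x̄)(x_{t+2}−x̄) = -1.6862
Denominator Σ(x_t−x̄)² = 51.2222
r_2 = -1.6862 / 51.2222 = -0.033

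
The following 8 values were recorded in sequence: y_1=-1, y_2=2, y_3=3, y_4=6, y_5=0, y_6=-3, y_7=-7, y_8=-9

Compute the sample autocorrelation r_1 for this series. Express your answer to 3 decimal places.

0.592

Mean ȳ = (-1 + 2 + 3 + 6 + 0 − 3 − 7 − 9)/8 = -1.1250
Deviations from mean: 0.1250, 3.1250, 4.1250, 7.1250, 1.1250, -1.8750, -5.8750, -7.8750
Σ(y_t−ȳ)(y_{t+1}−ȳ) = (0.3906) + (12.8906) + (29.3906) + (8.0156) + (-2.1094) + (11.0156) + (46.2656) = 105.8594
Denominator Σ(y_t−ȳ)² = 178.8750
r_1 = 105.8594 / 178.8750 = 0.592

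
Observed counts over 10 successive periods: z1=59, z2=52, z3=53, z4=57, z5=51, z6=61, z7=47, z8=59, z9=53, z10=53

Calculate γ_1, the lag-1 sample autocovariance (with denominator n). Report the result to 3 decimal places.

-12.975

Mean z̄ = (59 + 52 + 53 + 57 + 51 + 61 + 47 + 59 + 53 + 53)/10 = 54.5000
Σ_{t=1}^{9}(z_t−z̄)(z_{t+1}−z̄) = -129.7500
γ_1 = -129.7500 / 10 = -12.975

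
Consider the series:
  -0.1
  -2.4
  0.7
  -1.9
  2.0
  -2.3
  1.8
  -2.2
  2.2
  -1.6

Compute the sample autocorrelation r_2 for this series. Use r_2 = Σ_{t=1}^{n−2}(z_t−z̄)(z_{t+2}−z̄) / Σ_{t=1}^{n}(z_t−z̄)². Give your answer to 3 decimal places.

Mean z̄ = (-0.1 − 2.4 + 0.7 − 1.9 + 2.0 − 2.3 + 1.8 − 2.2 + 2.2 − 1.6)/10 = -0.3800
Numerator Σ_{t=1}^{8}(z_t−z̄)(z_{t+2}−z̄) = 25.3892
Denominator Σ(z_t−z̄)² = 33.1960
r_2 = 25.3892 / 33.1960 = 0.765

0.765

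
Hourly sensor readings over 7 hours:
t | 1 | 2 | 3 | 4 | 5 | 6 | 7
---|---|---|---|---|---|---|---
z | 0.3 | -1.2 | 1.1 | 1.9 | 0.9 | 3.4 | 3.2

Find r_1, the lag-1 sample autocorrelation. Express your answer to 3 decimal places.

0.368

Mean z̄ = (0.3 − 1.2 + 1.1 + 1.9 + 0.9 + 3.4 + 3.2)/7 = 1.3714
Deviations from mean: -1.0714, -2.5714, -0.2714, 0.5286, -0.4714, 2.0286, 1.8286
Σ(z_t−z̄)(z_{t+1}−z̄) = (2.7551) + (0.6980) + (-0.1435) + (-0.2492) + (-0.9563) + (3.7094) = 5.8135
Denominator Σ(z_t−z̄)² = 15.7943
r_1 = 5.8135 / 15.7943 = 0.368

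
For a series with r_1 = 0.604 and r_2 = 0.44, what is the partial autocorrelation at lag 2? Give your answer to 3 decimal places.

0.118

φ_{22} = (r_2 − r_1²) / (1 − r_1²)
r_1² = (0.604)² = 0.364816
Numerator = 0.44 − 0.3648 = 0.0752; denominator = 1 − 0.3648 = 0.6352
φ_{22} = 0.0752 / 0.6352 = 0.118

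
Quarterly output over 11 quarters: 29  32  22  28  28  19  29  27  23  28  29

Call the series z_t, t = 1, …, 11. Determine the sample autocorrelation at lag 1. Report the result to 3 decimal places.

Mean z̄ = (29 + 32 + 22 + 28 + 28 + 19 + 29 + 27 + 23 + 28 + 29)/11 = 26.7273
Numerator Σ_{t=1}^{10}(z_t−z̄)(z_{t+1}−z̄) = -46.9835
Denominator Σ(z_t−z̄)² = 144.1818
r_1 = -46.9835 / 144.1818 = -0.326

-0.326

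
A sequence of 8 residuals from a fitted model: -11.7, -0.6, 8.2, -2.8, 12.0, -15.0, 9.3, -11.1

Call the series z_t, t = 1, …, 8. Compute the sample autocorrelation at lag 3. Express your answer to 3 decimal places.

Mean z̄ = (-11.7 − 0.6 + 8.2 − 2.8 + 12.0 − 15.0 + 9.3 − 11.1)/8 = -1.4625
Σ(z_t−z̄)(z_{t+3}−z̄) = (13.6927) + (11.6114) + (-130.8061) + (-14.3948) + (-129.7448) = -249.6417
Denominator Σ(z_t−z̄)² = 773.9188
r_3 = -249.6417 / 773.9188 = -0.323

-0.323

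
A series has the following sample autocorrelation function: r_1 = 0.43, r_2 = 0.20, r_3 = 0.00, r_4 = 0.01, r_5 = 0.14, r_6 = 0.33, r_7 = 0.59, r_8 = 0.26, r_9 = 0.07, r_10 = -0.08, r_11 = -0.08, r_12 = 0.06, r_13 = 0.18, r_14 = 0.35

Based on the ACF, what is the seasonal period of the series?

The largest autocorrelation is r_7 = 0.59; the remaining lags stay at or below 0.43. The elevated value at lag 1 (0.43), dropping to 0.20 at lag 2, reflects decaying short-term dependence rather than seasonality.
The dominant spike at lag 7 indicates a seasonal period of 7.

7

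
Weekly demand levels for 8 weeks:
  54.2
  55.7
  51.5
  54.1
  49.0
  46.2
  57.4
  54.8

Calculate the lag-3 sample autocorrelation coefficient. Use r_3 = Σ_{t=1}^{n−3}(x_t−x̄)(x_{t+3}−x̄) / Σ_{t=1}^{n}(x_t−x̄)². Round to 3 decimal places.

Mean x̄ = (54.2 + 55.7 + 51.5 + 54.1 + 49.0 + 46.2 + 57.4 + 54.8)/8 = 52.8625
Deviations from mean: 1.3375, 2.8375, -1.3625, 1.2375, -3.8625, -6.6625, 4.5375, 1.9375
Numerator Σ_{t=1}^{5}(x_t−x̄)(x_{t+3}−x̄) = -2.0955
Denominator Σ(x_t−x̄)² = 96.8788
r_3 = -2.0955 / 96.8788 = -0.022

-0.022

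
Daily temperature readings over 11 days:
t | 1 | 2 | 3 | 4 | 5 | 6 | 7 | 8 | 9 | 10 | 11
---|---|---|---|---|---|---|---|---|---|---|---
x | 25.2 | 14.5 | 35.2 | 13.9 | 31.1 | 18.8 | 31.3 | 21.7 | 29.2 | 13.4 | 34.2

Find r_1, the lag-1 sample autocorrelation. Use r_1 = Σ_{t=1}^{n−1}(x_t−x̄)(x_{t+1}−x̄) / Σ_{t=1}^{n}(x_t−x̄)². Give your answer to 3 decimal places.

Mean x̄ = (25.2 + 14.5 + 35.2 + 13.9 + 31.1 + 18.8 + 31.3 + 21.7 + 29.2 + 13.4 + 34.2)/11 = 24.4091
Numerator Σ_{t=1}^{10}(x_t−x̄)(x_{t+1}−x̄) = -566.8446
Denominator Σ(x_t−x̄)² = 696.7691
r_1 = -566.8446 / 696.7691 = -0.814

-0.814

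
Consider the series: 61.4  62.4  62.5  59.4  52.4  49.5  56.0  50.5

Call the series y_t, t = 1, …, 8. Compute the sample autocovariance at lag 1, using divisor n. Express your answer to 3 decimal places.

Mean ȳ = (61.4 + 62.4 + 62.5 + 59.4 + 52.4 + 49.5 + 56.0 + 50.5)/8 = 56.7625
Σ_{t=1}^{7}(y_t−ȳ)(y_{t+1}−ȳ) = 104.1111
γ_1 = 104.1111 / 8 = 13.014

13.014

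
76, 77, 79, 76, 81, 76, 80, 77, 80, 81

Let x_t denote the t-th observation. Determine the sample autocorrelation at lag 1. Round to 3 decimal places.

Mean x̄ = (76 + 77 + 79 + 76 + 81 + 76 + 80 + 77 + 80 + 81)/10 = 78.3000
Numerator Σ_{t=1}^{9}(x_t−x̄)(x_{t+1}−x̄) = -15.6900
Denominator Σ(x_t−x̄)² = 40.1000
r_1 = -15.6900 / 40.1000 = -0.391

-0.391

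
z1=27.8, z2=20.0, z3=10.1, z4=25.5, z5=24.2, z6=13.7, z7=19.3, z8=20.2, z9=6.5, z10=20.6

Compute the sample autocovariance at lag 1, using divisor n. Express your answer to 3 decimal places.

-9.061

Mean z̄ = (27.8 + 20.0 + 10.1 + 25.5 + 24.2 + 13.7 + 19.3 + 20.2 + 6.5 + 20.6)/10 = 18.7900
Σ_{t=1}^{9}(z_t−z̄)(z_{t+1}−z̄) = -90.6091
γ_1 = -90.6091 / 10 = -9.061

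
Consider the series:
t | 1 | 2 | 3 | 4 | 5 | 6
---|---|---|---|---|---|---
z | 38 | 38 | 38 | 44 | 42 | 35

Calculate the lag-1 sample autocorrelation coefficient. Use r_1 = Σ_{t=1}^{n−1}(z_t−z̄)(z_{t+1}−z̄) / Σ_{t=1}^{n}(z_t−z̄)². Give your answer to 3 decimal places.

Mean z̄ = (38 + 38 + 38 + 44 + 42 + 35)/6 = 39.1667
Deviations from mean: -1.1667, -1.1667, -1.1667, 4.8333, 2.8333, -4.1667
Σ(z_t−z̄)(z_{t+1}−z̄) = (1.3611) + (1.3611) + (-5.6389) + (13.6944) + (-11.8056) = -1.0278
Denominator Σ(z_t−z̄)² = 52.8333
r_1 = -1.0278 / 52.8333 = -0.019

-0.019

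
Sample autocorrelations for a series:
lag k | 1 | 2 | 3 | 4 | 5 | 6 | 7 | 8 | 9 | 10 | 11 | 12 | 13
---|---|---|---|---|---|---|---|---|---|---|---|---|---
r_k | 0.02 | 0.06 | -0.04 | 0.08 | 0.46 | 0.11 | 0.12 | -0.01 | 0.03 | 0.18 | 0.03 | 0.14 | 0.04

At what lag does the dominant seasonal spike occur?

5

The largest autocorrelation is r_5 = 0.46, with a weaker echo at lag 10 (0.18); the remaining lags stay at or below 0.14.
The dominant spike at lag 5 indicates a seasonal period of 5.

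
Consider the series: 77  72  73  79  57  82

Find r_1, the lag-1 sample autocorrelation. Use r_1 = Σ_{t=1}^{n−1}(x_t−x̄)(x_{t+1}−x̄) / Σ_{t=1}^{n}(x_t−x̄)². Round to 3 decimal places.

Mean x̄ = (77 + 72 + 73 + 79 + 57 + 82)/6 = 73.3333
Numerator Σ_{t=1}^{5}(x_t−x̄)(x_{t+1}−x̄) = -240.4444
Denominator Σ(x_t−x̄)² = 389.3333
r_1 = -240.4444 / 389.3333 = -0.618

-0.618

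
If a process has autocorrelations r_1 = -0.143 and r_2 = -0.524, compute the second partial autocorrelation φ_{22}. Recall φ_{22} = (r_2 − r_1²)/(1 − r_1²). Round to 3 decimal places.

φ_{22} = (r_2 − r_1²) / (1 − r_1²)
r_1² = (-0.143)² = 0.020449
Numerator = -0.524 − 0.0204 = -0.5444; denominator = 1 − 0.0204 = 0.9796
φ_{22} = -0.5444 / 0.9796 = -0.556

-0.556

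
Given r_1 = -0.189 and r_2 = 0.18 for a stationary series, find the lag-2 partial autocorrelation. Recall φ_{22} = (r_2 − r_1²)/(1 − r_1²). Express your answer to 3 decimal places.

0.150

φ_{22} = (r_2 − r_1²) / (1 − r_1²)
r_1² = (-0.189)² = 0.035721
Numerator = 0.18 − 0.0357 = 0.1443; denominator = 1 − 0.0357 = 0.9643
φ_{22} = 0.1443 / 0.9643 = 0.150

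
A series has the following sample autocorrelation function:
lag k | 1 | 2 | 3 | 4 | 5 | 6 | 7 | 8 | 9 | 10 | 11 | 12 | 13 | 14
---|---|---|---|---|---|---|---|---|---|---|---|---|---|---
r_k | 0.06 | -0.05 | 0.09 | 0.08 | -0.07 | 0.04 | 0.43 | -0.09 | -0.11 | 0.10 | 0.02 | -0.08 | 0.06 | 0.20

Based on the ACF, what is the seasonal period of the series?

The largest autocorrelation is r_7 = 0.43, with a weaker echo at lag 14 (0.20); the remaining lags stay at or below 0.10.
The dominant spike at lag 7 indicates a seasonal period of 7.

7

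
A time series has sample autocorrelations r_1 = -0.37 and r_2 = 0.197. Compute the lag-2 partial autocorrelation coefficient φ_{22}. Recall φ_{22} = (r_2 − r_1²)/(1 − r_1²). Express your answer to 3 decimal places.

0.070

φ_{22} = (r_2 − r_1²) / (1 − r_1²)
r_1² = (-0.37)² = 0.1369
Numerator = 0.197 − 0.1369 = 0.0601; denominator = 1 − 0.1369 = 0.8631
φ_{22} = 0.0601 / 0.8631 = 0.070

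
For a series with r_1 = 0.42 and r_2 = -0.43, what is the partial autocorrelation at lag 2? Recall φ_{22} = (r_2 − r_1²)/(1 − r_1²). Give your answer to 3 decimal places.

-0.736

φ_{22} = (r_2 − r_1²) / (1 − r_1²)
r_1² = (0.42)² = 0.1764
Numerator = -0.43 − 0.1764 = -0.6064; denominator = 1 − 0.1764 = 0.8236
φ_{22} = -0.6064 / 0.8236 = -0.736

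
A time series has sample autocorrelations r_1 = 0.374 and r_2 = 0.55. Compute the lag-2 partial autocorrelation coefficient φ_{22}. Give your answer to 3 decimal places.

φ_{22} = (r_2 − r_1²) / (1 − r_1²)
r_1² = (0.374)² = 0.139876
Numerator = 0.55 − 0.1399 = 0.4101; denominator = 1 − 0.1399 = 0.8601
φ_{22} = 0.4101 / 0.8601 = 0.477

0.477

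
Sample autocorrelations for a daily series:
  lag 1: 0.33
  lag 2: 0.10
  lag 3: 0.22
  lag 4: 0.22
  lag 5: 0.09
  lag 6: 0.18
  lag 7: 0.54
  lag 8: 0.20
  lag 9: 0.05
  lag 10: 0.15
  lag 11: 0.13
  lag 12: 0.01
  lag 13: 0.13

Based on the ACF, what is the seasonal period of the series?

The largest autocorrelation is r_7 = 0.54; the remaining lags stay at or below 0.33. The elevated value at lag 1 (0.33), dropping to 0.10 at lag 2, reflects decaying short-term dependence rather than seasonality.
The dominant spike at lag 7 indicates a seasonal period of 7.

7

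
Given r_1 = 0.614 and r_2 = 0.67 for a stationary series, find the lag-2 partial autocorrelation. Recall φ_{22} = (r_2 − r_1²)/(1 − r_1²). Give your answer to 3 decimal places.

0.470

φ_{22} = (r_2 − r_1²) / (1 − r_1²)
r_1² = (0.614)² = 0.376996
Numerator = 0.67 − 0.3770 = 0.2930; denominator = 1 − 0.3770 = 0.6230
φ_{22} = 0.2930 / 0.6230 = 0.470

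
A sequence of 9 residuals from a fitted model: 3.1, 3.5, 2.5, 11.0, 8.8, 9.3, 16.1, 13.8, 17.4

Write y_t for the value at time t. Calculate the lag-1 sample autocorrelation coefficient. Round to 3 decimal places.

Mean ȳ = (3.1 + 3.5 + 2.5 + 11.0 + 8.8 + 9.3 + 16.1 + 13.8 + 17.4)/9 = 9.5000
Numerator Σ_{t=1}^{8}(y_t−ȳ)(y_{t+1}−ȳ) = 130.0200
Denominator Σ(y_t−ȳ)² = 253.2000
r_1 = 130.0200 / 253.2000 = 0.514

0.514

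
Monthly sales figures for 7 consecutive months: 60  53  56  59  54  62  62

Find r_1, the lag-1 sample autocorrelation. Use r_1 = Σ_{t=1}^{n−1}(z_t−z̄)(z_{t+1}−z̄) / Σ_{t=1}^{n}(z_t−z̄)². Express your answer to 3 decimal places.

-0.073

Mean z̄ = (60 + 53 + 56 + 59 + 54 + 62 + 62)/7 = 58.0000
Deviations from mean: 2.0000, -5.0000, -2.0000, 1.0000, -4.0000, 4.0000, 4.0000
Numerator Σ_{t=1}^{6}(z_t−z̄)(z_{t+1}−z̄) = -6.0000
Denominator Σ(z_t−z̄)² = 82.0000
r_1 = -6.0000 / 82.0000 = -0.073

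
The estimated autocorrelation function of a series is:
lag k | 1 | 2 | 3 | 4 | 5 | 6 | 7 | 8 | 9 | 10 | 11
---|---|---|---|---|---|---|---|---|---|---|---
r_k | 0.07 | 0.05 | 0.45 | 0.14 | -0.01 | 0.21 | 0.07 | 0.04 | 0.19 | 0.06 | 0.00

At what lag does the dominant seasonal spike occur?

3

The largest autocorrelation is r_3 = 0.45, with weaker echoes at lags 6 (0.21) and 9 (0.19); the remaining lags stay at or below 0.14.
The dominant spike at lag 3 indicates a seasonal period of 3.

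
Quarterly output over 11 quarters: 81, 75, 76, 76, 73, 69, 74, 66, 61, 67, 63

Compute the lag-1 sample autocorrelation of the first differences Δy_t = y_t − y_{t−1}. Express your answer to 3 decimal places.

First differences Δy: -6, 1, 0, -3, -4, 5, -8, -5, 6, -4
Mean of differences = -1.8000
Numerator Σ(Δy_t−Δȳ)(Δy_{t+1}−Δȳ) = -85.6400
Denominator Σ(Δy_t−Δȳ)² = 195.6000
r_1(Δy) = -85.6400 / 195.6000 = -0.438

-0.438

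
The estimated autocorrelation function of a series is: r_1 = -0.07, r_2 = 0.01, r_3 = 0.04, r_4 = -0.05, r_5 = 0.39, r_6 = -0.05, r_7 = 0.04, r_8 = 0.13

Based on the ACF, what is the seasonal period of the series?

5

The largest autocorrelation is r_5 = 0.39; the remaining lags stay at or below 0.13.
The dominant spike at lag 5 indicates a seasonal period of 5.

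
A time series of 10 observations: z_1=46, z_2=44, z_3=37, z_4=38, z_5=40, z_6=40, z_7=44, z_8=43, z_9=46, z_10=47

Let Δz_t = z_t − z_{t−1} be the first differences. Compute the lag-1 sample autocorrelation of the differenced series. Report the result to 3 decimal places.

First differences Δz: -2, -7, 1, 2, 0, 4, -1, 3, 1
Mean of differences = 0.1111
Numerator Σ(Δz_t−Δz̄)(Δz_{t+1}−Δz̄) = 4.7654
Denominator Σ(Δz_t−Δz̄)² = 84.8889
r_1(Δz) = 4.7654 / 84.8889 = 0.056

0.056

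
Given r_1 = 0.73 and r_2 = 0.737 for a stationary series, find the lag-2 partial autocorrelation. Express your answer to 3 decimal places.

φ_{22} = (r_2 − r_1²) / (1 − r_1²)
r_1² = (0.73)² = 0.5329
Numerator = 0.737 − 0.5329 = 0.2041; denominator = 1 − 0.5329 = 0.4671
φ_{22} = 0.2041 / 0.4671 = 0.437

0.437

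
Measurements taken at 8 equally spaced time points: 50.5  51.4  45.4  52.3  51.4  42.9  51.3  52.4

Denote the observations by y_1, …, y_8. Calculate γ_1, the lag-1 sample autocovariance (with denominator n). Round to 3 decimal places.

-3.854

Mean ȳ = (50.5 + 51.4 + 45.4 + 52.3 + 51.4 + 42.9 + 51.3 + 52.4)/8 = 49.7000
Σ_{t=1}^{7}(y_t−ȳ)(y_{t+1}−ȳ) = -30.8300
γ_1 = -30.8300 / 8 = -3.854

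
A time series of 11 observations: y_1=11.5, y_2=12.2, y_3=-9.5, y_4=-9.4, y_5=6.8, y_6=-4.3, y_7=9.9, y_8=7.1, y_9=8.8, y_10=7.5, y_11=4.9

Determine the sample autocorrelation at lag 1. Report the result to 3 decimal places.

Mean ȳ = (11.5 + 12.2 − 9.5 − 9.4 + 6.8 − 4.3 + 9.9 + 7.1 + 8.8 + 7.5 + 4.9)/11 = 4.1364
Numerator Σ_{t=1}^{10}(y_t−ȳ)(y_{t+1}−ȳ) = 76.0123
Denominator Σ(y_t−ȳ)² = 642.3455
r_1 = 76.0123 / 642.3455 = 0.118

0.118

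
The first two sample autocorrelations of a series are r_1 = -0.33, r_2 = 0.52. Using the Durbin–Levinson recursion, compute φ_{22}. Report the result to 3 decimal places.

φ_{22} = (r_2 − r_1²) / (1 − r_1²)
r_1² = (-0.33)² = 0.1089
Numerator = 0.52 − 0.1089 = 0.4111; denominator = 1 − 0.1089 = 0.8911
φ_{22} = 0.4111 / 0.8911 = 0.461

0.461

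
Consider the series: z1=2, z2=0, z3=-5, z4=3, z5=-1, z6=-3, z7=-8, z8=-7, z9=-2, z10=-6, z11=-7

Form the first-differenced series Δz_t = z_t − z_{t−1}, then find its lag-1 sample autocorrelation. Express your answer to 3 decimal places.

-0.383

First differences Δz: -2, -5, 8, -4, -2, -5, 1, 5, -4, -1
Mean of differences = -0.9000
Numerator Σ(Δz_t−Δz̄)(Δz_{t+1}−Δz̄) = -66.2100
Denominator Σ(Δz_t−Δz̄)² = 172.9000
r_1(Δz) = -66.2100 / 172.9000 = -0.383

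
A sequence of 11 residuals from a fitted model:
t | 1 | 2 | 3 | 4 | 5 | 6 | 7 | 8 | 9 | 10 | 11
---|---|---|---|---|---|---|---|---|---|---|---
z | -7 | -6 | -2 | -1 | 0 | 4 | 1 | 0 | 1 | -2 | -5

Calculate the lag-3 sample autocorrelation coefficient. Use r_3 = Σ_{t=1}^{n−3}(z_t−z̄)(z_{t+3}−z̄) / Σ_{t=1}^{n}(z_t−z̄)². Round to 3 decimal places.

Mean z̄ = (-7 − 6 − 2 − 1 + 0 + 4 + 1 + 0 + 1 − 2 − 5)/11 = -1.5455
Numerator Σ_{t=1}^{8}(z_t−z̄)(z_{t+3}−z̄) = -0.9835
Denominator Σ(z_t−z̄)² = 110.7273
r_3 = -0.9835 / 110.7273 = -0.009

-0.009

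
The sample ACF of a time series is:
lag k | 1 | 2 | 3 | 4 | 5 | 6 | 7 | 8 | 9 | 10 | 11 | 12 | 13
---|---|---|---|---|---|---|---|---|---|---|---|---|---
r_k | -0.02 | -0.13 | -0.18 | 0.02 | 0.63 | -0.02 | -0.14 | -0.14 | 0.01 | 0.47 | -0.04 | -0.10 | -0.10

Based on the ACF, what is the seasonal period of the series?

5

The largest autocorrelation is r_5 = 0.63, with a weaker echo at lag 10 (0.47); the remaining lags stay at or below 0.02.
The dominant spike at lag 5 indicates a seasonal period of 5.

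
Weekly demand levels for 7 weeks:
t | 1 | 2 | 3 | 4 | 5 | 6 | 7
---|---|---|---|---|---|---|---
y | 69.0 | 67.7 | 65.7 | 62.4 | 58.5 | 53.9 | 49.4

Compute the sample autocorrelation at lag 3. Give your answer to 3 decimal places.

-0.170

Mean ȳ = (69.0 + 67.7 + 65.7 + 62.4 + 58.5 + 53.9 + 49.4)/7 = 60.9429
Σ(y_t−ȳ)(y_{t+3}−ȳ) = (11.7404) + (-16.5067) + (-33.5039) + (-16.8196) = -55.0898
Denominator Σ(y_t−ȳ)² = 324.1371
r_3 = -55.0898 / 324.1371 = -0.170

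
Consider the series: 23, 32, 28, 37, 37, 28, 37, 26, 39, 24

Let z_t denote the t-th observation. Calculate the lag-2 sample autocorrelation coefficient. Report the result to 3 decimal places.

0.387

Mean z̄ = (23 + 32 + 28 + 37 + 37 + 28 + 37 + 26 + 39 + 24)/10 = 31.1000
Numerator Σ_{t=1}^{8}(z_t−z̄)(z_{t+2}−z̄) = 127.2800
Denominator Σ(z_t−z̄)² = 328.9000
r_2 = 127.2800 / 328.9000 = 0.387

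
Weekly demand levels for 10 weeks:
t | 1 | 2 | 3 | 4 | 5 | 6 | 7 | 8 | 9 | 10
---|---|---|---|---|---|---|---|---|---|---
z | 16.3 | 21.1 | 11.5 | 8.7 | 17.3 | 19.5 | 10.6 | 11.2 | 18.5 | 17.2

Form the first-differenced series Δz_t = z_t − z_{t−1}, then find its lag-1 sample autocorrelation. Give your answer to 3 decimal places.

-0.161

First differences Δz: 4.8, -9.6, -2.8, 8.6, 2.2, -8.9, 0.6, 7.3, -1.3
Mean of differences = 0.1000
Numerator Σ(Δz_t−Δz̄)(Δz_{t+1}−Δz̄) = -54.1400
Denominator Σ(Δz_t−Δz̄)² = 336.3000
r_1(Δz) = -54.1400 / 336.3000 = -0.161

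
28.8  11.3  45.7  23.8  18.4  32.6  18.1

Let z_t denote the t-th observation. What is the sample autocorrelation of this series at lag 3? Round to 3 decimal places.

Mean z̄ = (28.8 + 11.3 + 45.7 + 23.8 + 18.4 + 32.6 + 18.1)/7 = 25.5286
Deviations from mean: 3.2714, -14.2286, 20.1714, -1.7286, -7.1286, 7.0714, -7.4286
Σ(z_t−z̄)(z_{t+3}−z̄) = (-5.6549) + (101.4294) + (142.6408) + (12.8408) = 251.2561
Denominator Σ(z_t−z̄)² = 779.0343
r_3 = 251.2561 / 779.0343 = 0.323

0.323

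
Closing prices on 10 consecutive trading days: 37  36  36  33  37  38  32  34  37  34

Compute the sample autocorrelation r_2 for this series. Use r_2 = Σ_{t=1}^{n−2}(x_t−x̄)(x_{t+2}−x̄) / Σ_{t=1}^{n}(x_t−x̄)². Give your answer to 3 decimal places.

-0.503

Mean x̄ = (37 + 36 + 36 + 33 + 37 + 38 + 32 + 34 + 37 + 34)/10 = 35.4000
Numerator Σ_{t=1}^{8}(x_t−x̄)(x_{t+2}−x̄) = -18.3200
Denominator Σ(x_t−x̄)² = 36.4000
r_2 = -18.3200 / 36.4000 = -0.503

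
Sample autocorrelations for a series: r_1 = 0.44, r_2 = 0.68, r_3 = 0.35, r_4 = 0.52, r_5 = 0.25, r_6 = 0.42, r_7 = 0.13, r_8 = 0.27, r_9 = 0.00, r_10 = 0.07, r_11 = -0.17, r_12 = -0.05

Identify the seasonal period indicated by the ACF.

2

The largest autocorrelation is r_2 = 0.68, with a weaker echo at lag 4 (0.52); the remaining lags stay at or below 0.44.
The dominant spike at lag 2 indicates a seasonal period of 2.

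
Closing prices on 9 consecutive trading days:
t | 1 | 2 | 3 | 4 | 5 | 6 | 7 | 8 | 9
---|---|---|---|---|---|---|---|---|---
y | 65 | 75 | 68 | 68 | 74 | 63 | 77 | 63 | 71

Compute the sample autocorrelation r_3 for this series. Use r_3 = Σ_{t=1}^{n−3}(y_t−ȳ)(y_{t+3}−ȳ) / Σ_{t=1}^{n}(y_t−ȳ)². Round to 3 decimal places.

-0.044

Mean ȳ = (65 + 75 + 68 + 68 + 74 + 63 + 77 + 63 + 71)/9 = 69.3333
Σ(y_t−ȳ)(y_{t+3}−ȳ) = (5.7778) + (26.4444) + (8.4444) + (-10.2222) + (-29.5556) + (-10.5556) = -9.6667
Denominator Σ(y_t−ȳ)² = 218.0000
r_3 = -9.6667 / 218.0000 = -0.044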